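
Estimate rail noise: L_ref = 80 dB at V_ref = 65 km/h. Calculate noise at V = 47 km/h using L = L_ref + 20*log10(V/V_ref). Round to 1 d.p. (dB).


V/V_ref = 47 / 65 = 0.723077
log10(0.723077) = -0.140815
20 * -0.140815 = -2.8163
L = 80 + -2.8163 = 77.2 dB

77.2


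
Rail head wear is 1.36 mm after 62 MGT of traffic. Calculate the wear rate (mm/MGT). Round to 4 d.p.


Wear rate = total wear / cumulative tonnage
Rate = 1.36 / 62
Rate = 0.0219 mm/MGT

0.0219


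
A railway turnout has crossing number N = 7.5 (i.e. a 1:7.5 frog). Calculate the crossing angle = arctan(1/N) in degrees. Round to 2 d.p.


1/N = 1/7.5 = 0.133333
angle = arctan(0.133333) = 0.132552 rad
angle = 0.132552 * 180/pi = 7.59 degrees

7.59


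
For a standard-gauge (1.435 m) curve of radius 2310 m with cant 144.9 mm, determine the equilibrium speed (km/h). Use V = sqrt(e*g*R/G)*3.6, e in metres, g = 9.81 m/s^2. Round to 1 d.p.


Convert cant: e = 144.9 mm = 0.1449 m
V_ms = sqrt(0.1449 * 9.81 * 2310 / 1.435)
V_ms = sqrt(2288.21839) = 47.8353 m/s
V = 47.8353 * 3.6 = 172.2 km/h

172.2


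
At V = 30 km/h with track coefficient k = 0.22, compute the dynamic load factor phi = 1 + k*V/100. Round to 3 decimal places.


phi = 1 + k * V / 100
phi = 1 + 0.22 * 30 / 100
phi = 1 + 0.066
phi = 1.066

1.066


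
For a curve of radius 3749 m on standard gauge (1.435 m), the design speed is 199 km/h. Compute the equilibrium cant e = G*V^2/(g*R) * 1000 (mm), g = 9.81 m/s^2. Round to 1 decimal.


Convert speed: V = 199 / 3.6 = 55.2778 m/s
Apply formula: e = 1.435 * 55.2778^2 / (9.81 * 3749)
e = 1.435 * 3055.6327 / 36777.69
e = 0.119225 m = 119.2 mm

119.2


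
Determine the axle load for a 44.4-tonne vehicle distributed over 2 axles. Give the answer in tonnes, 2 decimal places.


Load per axle = total weight / number of axles
Load = 44.4 / 2
Load = 22.20 tonnes

22.20


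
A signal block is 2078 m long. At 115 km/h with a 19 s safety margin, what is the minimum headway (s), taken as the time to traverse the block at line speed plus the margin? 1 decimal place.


V = 115 / 3.6 = 31.9444 m/s
Block traversal time = 2078 / 31.9444 = 65.0504 s
Headway = 65.0504 + 19
Headway = 84.1 s

84.1


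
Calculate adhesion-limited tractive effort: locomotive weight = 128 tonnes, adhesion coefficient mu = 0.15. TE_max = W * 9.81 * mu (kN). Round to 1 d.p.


TE_max = W * g * mu
TE_max = 128 * 9.81 * 0.15
TE_max = 1255.68 * 0.15
TE_max = 188.4 kN

188.4


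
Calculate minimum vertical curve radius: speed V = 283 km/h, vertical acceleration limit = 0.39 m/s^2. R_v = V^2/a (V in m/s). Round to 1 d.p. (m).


Convert speed: V = 283 / 3.6 = 78.6111 m/s
V^2 = 6179.7068 m^2/s^2
R_v = 6179.7068 / 0.39
R_v = 15845.4 m

15845.4


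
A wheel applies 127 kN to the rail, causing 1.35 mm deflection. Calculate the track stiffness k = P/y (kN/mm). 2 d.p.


Track stiffness k = P / y
k = 127 / 1.35
k = 94.07 kN/mm

94.07


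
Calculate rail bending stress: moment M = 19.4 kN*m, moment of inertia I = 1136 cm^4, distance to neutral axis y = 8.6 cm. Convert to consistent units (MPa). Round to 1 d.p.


Convert units:
M = 19.4 kN*m = 19400000 N*mm
y = 8.6 cm = 86 mm
I = 1136 cm^4 = 11360000 mm^4
sigma = 19400000 * 86 / 11360000
sigma = 146.9 MPa

146.9


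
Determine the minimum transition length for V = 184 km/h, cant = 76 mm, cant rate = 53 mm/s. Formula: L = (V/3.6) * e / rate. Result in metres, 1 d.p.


Convert speed: V = 184 / 3.6 = 51.1111 m/s
L = 51.1111 * 76 / 53
L = 3884.4444 / 53
L = 73.3 m

73.3


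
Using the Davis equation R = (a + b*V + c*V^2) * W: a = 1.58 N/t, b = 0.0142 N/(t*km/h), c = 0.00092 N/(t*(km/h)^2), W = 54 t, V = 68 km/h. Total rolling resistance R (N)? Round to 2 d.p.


b*V = 0.0142 * 68 = 0.9656
c*V^2 = 0.00092 * 4624 = 4.25408
R_per_t = 1.58 + 0.9656 + 4.25408 = 6.79968 N/t
R_total = 6.79968 * 54 = 367.18 N

367.18


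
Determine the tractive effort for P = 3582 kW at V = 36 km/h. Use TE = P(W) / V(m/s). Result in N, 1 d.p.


Convert: P = 3582 kW = 3582000 W
V = 36 / 3.6 = 10.0 m/s
TE = 3582000 / 10.0
TE = 358200.0 N

358200.0


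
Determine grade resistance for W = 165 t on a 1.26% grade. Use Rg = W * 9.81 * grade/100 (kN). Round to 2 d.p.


Rg = W * 9.81 * grade / 100
Rg = 165 * 9.81 * 1.26 / 100
Rg = 1618.65 * 0.0126
Rg = 20.39 kN

20.39


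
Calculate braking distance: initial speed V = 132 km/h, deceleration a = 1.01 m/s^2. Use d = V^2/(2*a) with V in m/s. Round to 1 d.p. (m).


Convert speed: V = 132 / 3.6 = 36.6667 m/s
V^2 = 1344.4444
d = 1344.4444 / (2 * 1.01)
d = 1344.4444 / 2.02
d = 665.6 m

665.6


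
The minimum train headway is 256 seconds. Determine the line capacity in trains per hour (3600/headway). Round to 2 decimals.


Capacity = 3600 / headway
Capacity = 3600 / 256
Capacity = 14.06 trains/hour

14.06


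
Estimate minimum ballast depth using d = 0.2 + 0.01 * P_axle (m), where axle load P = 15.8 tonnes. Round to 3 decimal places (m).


d = 0.2 + 0.01 * 15.8
d = 0.2 + 0.158
d = 0.358 m

0.358


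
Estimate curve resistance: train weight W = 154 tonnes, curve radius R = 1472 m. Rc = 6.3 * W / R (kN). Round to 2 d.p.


Rc = 6.3 * W / R
Rc = 6.3 * 154 / 1472
Rc = 970.2 / 1472
Rc = 0.66 kN

0.66


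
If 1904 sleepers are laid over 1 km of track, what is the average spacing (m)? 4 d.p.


Spacing = 1000 m / number of sleepers
Spacing = 1000 / 1904
Spacing = 0.5252 m

0.5252


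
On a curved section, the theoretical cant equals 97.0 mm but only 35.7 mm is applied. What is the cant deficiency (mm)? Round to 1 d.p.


Cant deficiency = equilibrium cant - actual cant
CD = 97.0 - 35.7
CD = 61.3 mm

61.3


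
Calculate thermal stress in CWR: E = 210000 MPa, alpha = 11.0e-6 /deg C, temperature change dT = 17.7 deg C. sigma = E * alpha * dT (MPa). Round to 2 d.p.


sigma = E * alpha * dT
sigma = 210000 * 11.0e-6 * 17.7
sigma = 2.31 * 17.7
sigma = 40.89 MPa

40.89


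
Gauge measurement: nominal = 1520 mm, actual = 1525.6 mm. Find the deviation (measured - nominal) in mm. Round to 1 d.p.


Deviation = measured - nominal
Deviation = 1525.6 - 1520
Deviation = 5.6 mm

5.6


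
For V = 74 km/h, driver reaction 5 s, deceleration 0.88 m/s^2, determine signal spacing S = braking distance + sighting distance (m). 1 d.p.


V = 74 / 3.6 = 20.5556 m/s
Braking distance = 20.5556^2 / (2*0.88) = 240.0744 m
Sighting distance = 20.5556 * 5 = 102.7778 m
S = 240.0744 + 102.7778 = 342.9 m

342.9


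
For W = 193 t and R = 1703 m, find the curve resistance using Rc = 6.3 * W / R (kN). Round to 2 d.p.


Rc = 6.3 * W / R
Rc = 6.3 * 193 / 1703
Rc = 1215.9 / 1703
Rc = 0.71 kN

0.71


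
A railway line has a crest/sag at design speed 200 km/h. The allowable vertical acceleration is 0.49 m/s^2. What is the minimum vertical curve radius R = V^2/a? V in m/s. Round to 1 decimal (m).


Convert speed: V = 200 / 3.6 = 55.5556 m/s
V^2 = 3086.4198 m^2/s^2
R_v = 3086.4198 / 0.49
R_v = 6298.8 m

6298.8


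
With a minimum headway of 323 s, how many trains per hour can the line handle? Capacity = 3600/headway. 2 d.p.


Capacity = 3600 / headway
Capacity = 3600 / 323
Capacity = 11.15 trains/hour

11.15


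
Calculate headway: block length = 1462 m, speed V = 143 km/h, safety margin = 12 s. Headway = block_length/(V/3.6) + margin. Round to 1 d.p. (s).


V = 143 / 3.6 = 39.7222 m/s
Block traversal time = 1462 / 39.7222 = 36.8056 s
Headway = 36.8056 + 12
Headway = 48.8 s

48.8


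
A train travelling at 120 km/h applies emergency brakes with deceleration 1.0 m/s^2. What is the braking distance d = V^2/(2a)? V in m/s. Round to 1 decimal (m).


Convert speed: V = 120 / 3.6 = 33.3333 m/s
V^2 = 1111.1111
d = 1111.1111 / (2 * 1.0)
d = 1111.1111 / 2.0
d = 555.6 m

555.6


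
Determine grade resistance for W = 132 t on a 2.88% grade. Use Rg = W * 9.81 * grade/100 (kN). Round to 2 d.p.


Rg = W * 9.81 * grade / 100
Rg = 132 * 9.81 * 2.88 / 100
Rg = 1294.92 * 0.0288
Rg = 37.29 kN

37.29


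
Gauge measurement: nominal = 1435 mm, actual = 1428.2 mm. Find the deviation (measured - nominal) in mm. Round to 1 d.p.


Deviation = measured - nominal
Deviation = 1428.2 - 1435
Deviation = -6.8 mm

-6.8


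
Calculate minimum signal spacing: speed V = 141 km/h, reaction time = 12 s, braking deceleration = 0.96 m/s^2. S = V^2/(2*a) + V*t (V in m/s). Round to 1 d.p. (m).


V = 141 / 3.6 = 39.1667 m/s
Braking distance = 39.1667^2 / (2*0.96) = 798.9728 m
Sighting distance = 39.1667 * 12 = 470.0 m
S = 798.9728 + 470.0 = 1269.0 m

1269.0


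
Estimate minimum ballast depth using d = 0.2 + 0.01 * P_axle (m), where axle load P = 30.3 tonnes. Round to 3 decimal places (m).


d = 0.2 + 0.01 * 30.3
d = 0.2 + 0.303
d = 0.503 m

0.503


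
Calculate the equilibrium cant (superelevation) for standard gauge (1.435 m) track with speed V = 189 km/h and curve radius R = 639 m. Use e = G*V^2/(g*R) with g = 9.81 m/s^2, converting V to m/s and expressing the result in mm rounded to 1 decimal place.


Convert speed: V = 189 / 3.6 = 52.5 m/s
Apply formula: e = 1.435 * 52.5^2 / (9.81 * 639)
e = 1.435 * 2756.25 / 6268.59
e = 0.630958 m = 631.0 mm

631.0


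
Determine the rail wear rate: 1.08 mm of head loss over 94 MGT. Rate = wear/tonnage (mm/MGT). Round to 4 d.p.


Wear rate = total wear / cumulative tonnage
Rate = 1.08 / 94
Rate = 0.0115 mm/MGT

0.0115


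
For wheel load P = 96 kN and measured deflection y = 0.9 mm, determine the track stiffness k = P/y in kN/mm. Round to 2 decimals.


Track stiffness k = P / y
k = 96 / 0.9
k = 106.67 kN/mm

106.67


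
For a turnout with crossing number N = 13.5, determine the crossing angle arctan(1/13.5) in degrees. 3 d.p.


1/N = 1/13.5 = 0.074074
angle = arctan(0.074074) = 0.073939 rad
angle = 0.073939 * 180/pi = 4.236 degrees

4.236


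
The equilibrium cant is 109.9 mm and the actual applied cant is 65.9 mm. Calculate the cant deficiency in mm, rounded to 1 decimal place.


Cant deficiency = equilibrium cant - actual cant
CD = 109.9 - 65.9
CD = 44.0 mm

44.0


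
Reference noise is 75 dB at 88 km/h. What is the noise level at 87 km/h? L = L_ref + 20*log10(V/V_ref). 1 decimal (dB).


V/V_ref = 87 / 88 = 0.988636
log10(0.988636) = -0.004963
20 * -0.004963 = -0.0993
L = 75 + -0.0993 = 74.9 dB

74.9


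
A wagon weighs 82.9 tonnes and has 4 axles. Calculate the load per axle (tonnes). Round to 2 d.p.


Load per axle = total weight / number of axles
Load = 82.9 / 4
Load = 20.73 tonnes

20.73


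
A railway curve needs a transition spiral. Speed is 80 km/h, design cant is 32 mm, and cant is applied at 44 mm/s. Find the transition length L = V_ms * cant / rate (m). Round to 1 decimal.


Convert speed: V = 80 / 3.6 = 22.2222 m/s
L = 22.2222 * 32 / 44
L = 711.1111 / 44
L = 16.2 m

16.2


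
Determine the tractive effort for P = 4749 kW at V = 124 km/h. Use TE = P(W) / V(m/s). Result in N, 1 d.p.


Convert: P = 4749 kW = 4749000 W
V = 124 / 3.6 = 34.4444 m/s
TE = 4749000 / 34.4444
TE = 137874.2 N

137874.2


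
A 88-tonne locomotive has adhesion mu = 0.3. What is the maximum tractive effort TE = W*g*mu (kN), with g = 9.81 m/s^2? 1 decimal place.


TE_max = W * g * mu
TE_max = 88 * 9.81 * 0.3
TE_max = 863.28 * 0.3
TE_max = 259.0 kN

259.0


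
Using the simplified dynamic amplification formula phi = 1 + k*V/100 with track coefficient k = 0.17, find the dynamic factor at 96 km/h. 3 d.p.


phi = 1 + k * V / 100
phi = 1 + 0.17 * 96 / 100
phi = 1 + 0.1632
phi = 1.163

1.163


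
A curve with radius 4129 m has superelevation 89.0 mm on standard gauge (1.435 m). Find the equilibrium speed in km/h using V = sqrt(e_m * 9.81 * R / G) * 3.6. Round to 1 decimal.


Convert cant: e = 89.0 mm = 0.0890 m
V_ms = sqrt(0.0890 * 9.81 * 4129 / 1.435)
V_ms = sqrt(2512.187185) = 50.1217 m/s
V = 50.1217 * 3.6 = 180.4 km/h

180.4


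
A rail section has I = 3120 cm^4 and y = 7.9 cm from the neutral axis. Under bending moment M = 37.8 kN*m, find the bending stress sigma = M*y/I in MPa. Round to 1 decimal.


Convert units:
M = 37.8 kN*m = 37800000 N*mm
y = 7.9 cm = 79 mm
I = 3120 cm^4 = 31200000 mm^4
sigma = 37800000 * 79 / 31200000
sigma = 95.7 MPa

95.7


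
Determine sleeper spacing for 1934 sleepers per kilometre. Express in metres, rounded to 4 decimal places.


Spacing = 1000 m / number of sleepers
Spacing = 1000 / 1934
Spacing = 0.5171 m

0.5171


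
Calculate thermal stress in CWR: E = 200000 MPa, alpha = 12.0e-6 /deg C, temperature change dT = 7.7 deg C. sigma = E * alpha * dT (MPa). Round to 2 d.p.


sigma = E * alpha * dT
sigma = 200000 * 12.0e-6 * 7.7
sigma = 2.4 * 7.7
sigma = 18.48 MPa

18.48


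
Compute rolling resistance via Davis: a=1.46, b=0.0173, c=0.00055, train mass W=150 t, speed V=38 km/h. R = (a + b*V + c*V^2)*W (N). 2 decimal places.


b*V = 0.0173 * 38 = 0.6574
c*V^2 = 0.00055 * 1444 = 0.7942
R_per_t = 1.46 + 0.6574 + 0.7942 = 2.9116 N/t
R_total = 2.9116 * 150 = 436.74 N

436.74


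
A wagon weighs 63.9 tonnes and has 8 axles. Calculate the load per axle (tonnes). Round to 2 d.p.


Load per axle = total weight / number of axles
Load = 63.9 / 8
Load = 7.99 tonnes

7.99


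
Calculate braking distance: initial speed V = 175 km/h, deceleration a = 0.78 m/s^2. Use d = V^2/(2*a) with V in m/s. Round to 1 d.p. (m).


Convert speed: V = 175 / 3.6 = 48.6111 m/s
V^2 = 2363.0401
d = 2363.0401 / (2 * 0.78)
d = 2363.0401 / 1.56
d = 1514.8 m

1514.8


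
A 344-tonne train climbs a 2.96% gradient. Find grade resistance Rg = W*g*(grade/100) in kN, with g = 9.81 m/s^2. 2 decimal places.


Rg = W * 9.81 * grade / 100
Rg = 344 * 9.81 * 2.96 / 100
Rg = 3374.64 * 0.0296
Rg = 99.89 kN

99.89


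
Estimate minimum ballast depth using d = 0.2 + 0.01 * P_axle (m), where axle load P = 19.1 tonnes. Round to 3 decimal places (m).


d = 0.2 + 0.01 * 19.1
d = 0.2 + 0.191
d = 0.391 m

0.391


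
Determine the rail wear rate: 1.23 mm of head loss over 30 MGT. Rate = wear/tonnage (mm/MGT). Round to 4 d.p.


Wear rate = total wear / cumulative tonnage
Rate = 1.23 / 30
Rate = 0.0410 mm/MGT

0.0410


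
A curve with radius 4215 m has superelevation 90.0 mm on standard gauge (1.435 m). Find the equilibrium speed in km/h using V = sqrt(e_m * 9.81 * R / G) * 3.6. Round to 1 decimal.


Convert cant: e = 90.0 mm = 0.0900 m
V_ms = sqrt(0.0900 * 9.81 * 4215 / 1.435)
V_ms = sqrt(2593.326481) = 50.9247 m/s
V = 50.9247 * 3.6 = 183.3 km/h

183.3


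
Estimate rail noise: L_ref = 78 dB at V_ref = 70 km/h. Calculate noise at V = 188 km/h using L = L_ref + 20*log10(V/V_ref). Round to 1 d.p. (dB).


V/V_ref = 188 / 70 = 2.685714
log10(2.685714) = 0.42906
20 * 0.42906 = 8.5812
L = 78 + 8.5812 = 86.6 dB

86.6


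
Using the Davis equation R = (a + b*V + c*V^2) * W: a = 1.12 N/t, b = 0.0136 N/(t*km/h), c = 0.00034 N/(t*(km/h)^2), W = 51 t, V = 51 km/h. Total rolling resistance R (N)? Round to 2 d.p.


b*V = 0.0136 * 51 = 0.6936
c*V^2 = 0.00034 * 2601 = 0.88434
R_per_t = 1.12 + 0.6936 + 0.88434 = 2.69794 N/t
R_total = 2.69794 * 51 = 137.59 N

137.59


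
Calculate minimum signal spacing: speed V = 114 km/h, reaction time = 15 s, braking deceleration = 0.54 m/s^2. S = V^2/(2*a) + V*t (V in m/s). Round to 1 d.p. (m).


V = 114 / 3.6 = 31.6667 m/s
Braking distance = 31.6667^2 / (2*0.54) = 928.4979 m
Sighting distance = 31.6667 * 15 = 475.0 m
S = 928.4979 + 475.0 = 1403.5 m

1403.5


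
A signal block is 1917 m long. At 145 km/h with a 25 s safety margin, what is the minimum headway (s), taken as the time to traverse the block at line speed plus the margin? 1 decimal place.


V = 145 / 3.6 = 40.2778 m/s
Block traversal time = 1917 / 40.2778 = 47.5945 s
Headway = 47.5945 + 25
Headway = 72.6 s

72.6


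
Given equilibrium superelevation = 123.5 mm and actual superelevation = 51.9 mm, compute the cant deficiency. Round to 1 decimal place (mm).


Cant deficiency = equilibrium cant - actual cant
CD = 123.5 - 51.9
CD = 71.6 mm

71.6


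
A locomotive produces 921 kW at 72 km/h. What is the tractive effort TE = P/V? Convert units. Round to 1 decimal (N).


Convert: P = 921 kW = 921000 W
V = 72 / 3.6 = 20.0 m/s
TE = 921000 / 20.0
TE = 46050.0 N

46050.0


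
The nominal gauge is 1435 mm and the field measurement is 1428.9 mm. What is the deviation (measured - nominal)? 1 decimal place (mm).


Deviation = measured - nominal
Deviation = 1428.9 - 1435
Deviation = -6.1 mm

-6.1


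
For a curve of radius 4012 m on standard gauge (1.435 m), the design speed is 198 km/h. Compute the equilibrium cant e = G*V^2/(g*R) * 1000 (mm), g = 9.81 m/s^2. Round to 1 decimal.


Convert speed: V = 198 / 3.6 = 55.0 m/s
Apply formula: e = 1.435 * 55.0^2 / (9.81 * 4012)
e = 1.435 * 3025.0 / 39357.72
e = 0.110293 m = 110.3 mm

110.3


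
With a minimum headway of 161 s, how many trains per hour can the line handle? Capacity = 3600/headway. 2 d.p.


Capacity = 3600 / headway
Capacity = 3600 / 161
Capacity = 22.36 trains/hour

22.36


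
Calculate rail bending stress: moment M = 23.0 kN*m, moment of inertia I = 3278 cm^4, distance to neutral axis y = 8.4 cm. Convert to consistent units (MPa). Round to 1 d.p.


Convert units:
M = 23.0 kN*m = 23000000 N*mm
y = 8.4 cm = 84 mm
I = 3278 cm^4 = 32780000 mm^4
sigma = 23000000 * 84 / 32780000
sigma = 58.9 MPa

58.9


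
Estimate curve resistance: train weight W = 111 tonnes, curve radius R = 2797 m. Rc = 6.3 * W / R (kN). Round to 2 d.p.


Rc = 6.3 * W / R
Rc = 6.3 * 111 / 2797
Rc = 699.3 / 2797
Rc = 0.25 kN

0.25


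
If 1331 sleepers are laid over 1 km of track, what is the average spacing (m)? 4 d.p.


Spacing = 1000 m / number of sleepers
Spacing = 1000 / 1331
Spacing = 0.7513 m

0.7513


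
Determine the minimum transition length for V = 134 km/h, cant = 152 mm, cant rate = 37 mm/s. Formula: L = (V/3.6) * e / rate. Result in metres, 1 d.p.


Convert speed: V = 134 / 3.6 = 37.2222 m/s
L = 37.2222 * 152 / 37
L = 5657.7778 / 37
L = 152.9 m

152.9


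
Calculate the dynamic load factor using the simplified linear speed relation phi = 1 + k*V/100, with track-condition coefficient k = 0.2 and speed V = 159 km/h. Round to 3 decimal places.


phi = 1 + k * V / 100
phi = 1 + 0.2 * 159 / 100
phi = 1 + 0.318
phi = 1.318

1.318


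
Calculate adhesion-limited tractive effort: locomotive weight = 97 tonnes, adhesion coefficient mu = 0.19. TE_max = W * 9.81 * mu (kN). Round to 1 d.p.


TE_max = W * g * mu
TE_max = 97 * 9.81 * 0.19
TE_max = 951.57 * 0.19
TE_max = 180.8 kN

180.8


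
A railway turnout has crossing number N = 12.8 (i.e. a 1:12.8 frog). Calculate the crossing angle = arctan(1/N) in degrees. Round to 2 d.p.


1/N = 1/12.8 = 0.078125
angle = arctan(0.078125) = 0.077967 rad
angle = 0.077967 * 180/pi = 4.47 degrees

4.47


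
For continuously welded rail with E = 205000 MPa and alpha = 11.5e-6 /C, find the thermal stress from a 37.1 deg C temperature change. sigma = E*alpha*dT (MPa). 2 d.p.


sigma = E * alpha * dT
sigma = 205000 * 11.5e-6 * 37.1
sigma = 2.3575 * 37.1
sigma = 87.46 MPa

87.46


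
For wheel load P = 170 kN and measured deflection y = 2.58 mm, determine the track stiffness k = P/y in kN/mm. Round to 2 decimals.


Track stiffness k = P / y
k = 170 / 2.58
k = 65.89 kN/mm

65.89


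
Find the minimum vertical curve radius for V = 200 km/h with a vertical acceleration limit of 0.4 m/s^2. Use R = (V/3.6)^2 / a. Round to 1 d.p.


Convert speed: V = 200 / 3.6 = 55.5556 m/s
V^2 = 3086.4198 m^2/s^2
R_v = 3086.4198 / 0.4
R_v = 7716.0 m

7716.0


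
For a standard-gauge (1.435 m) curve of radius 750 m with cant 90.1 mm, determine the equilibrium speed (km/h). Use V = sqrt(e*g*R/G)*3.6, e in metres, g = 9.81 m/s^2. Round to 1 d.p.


Convert cant: e = 90.1 mm = 0.0901 m
V_ms = sqrt(0.0901 * 9.81 * 750 / 1.435)
V_ms = sqrt(461.958711) = 21.4932 m/s
V = 21.4932 * 3.6 = 77.4 km/h

77.4


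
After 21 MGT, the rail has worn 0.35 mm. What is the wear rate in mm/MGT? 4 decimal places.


Wear rate = total wear / cumulative tonnage
Rate = 0.35 / 21
Rate = 0.0167 mm/MGT

0.0167


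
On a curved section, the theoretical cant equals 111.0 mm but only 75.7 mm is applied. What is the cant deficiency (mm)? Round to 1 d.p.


Cant deficiency = equilibrium cant - actual cant
CD = 111.0 - 75.7
CD = 35.3 mm

35.3


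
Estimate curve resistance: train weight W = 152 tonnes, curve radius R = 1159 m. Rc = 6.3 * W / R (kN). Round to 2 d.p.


Rc = 6.3 * W / R
Rc = 6.3 * 152 / 1159
Rc = 957.6 / 1159
Rc = 0.83 kN

0.83


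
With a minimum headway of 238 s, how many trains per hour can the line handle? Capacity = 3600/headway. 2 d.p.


Capacity = 3600 / headway
Capacity = 3600 / 238
Capacity = 15.13 trains/hour

15.13


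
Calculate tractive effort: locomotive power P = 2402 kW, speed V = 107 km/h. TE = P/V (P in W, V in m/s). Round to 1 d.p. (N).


Convert: P = 2402 kW = 2402000 W
V = 107 / 3.6 = 29.7222 m/s
TE = 2402000 / 29.7222
TE = 80815.0 N

80815.0


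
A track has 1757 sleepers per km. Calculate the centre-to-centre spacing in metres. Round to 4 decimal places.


Spacing = 1000 m / number of sleepers
Spacing = 1000 / 1757
Spacing = 0.5692 m

0.5692


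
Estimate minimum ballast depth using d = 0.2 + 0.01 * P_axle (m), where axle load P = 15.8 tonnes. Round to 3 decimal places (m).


d = 0.2 + 0.01 * 15.8
d = 0.2 + 0.158
d = 0.358 m

0.358


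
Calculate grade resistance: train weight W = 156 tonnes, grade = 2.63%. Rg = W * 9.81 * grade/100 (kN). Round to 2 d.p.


Rg = W * 9.81 * grade / 100
Rg = 156 * 9.81 * 2.63 / 100
Rg = 1530.36 * 0.0263
Rg = 40.25 kN

40.25


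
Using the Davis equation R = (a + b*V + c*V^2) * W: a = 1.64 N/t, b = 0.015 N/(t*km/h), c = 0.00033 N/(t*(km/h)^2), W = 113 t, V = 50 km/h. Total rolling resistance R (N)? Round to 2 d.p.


b*V = 0.015 * 50 = 0.75
c*V^2 = 0.00033 * 2500 = 0.825
R_per_t = 1.64 + 0.75 + 0.825 = 3.215 N/t
R_total = 3.215 * 113 = 363.30 N

363.30


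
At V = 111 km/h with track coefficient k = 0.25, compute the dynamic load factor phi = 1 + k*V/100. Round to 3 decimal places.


phi = 1 + k * V / 100
phi = 1 + 0.25 * 111 / 100
phi = 1 + 0.2775
phi = 1.278

1.278


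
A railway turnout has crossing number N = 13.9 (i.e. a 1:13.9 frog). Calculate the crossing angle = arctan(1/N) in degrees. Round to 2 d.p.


1/N = 1/13.9 = 0.071942
angle = arctan(0.071942) = 0.071819 rad
angle = 0.071819 * 180/pi = 4.11 degrees

4.11


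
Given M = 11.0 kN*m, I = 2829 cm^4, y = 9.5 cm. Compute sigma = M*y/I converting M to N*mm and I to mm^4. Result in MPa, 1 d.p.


Convert units:
M = 11.0 kN*m = 11000000 N*mm
y = 9.5 cm = 95 mm
I = 2829 cm^4 = 28290000 mm^4
sigma = 11000000 * 95 / 28290000
sigma = 36.9 MPa

36.9


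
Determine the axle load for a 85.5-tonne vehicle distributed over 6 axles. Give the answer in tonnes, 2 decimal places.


Load per axle = total weight / number of axles
Load = 85.5 / 6
Load = 14.25 tonnes

14.25


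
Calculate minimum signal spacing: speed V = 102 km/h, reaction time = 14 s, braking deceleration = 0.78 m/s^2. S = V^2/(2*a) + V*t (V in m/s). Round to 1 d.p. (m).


V = 102 / 3.6 = 28.3333 m/s
Braking distance = 28.3333^2 / (2*0.78) = 514.6011 m
Sighting distance = 28.3333 * 14 = 396.6667 m
S = 514.6011 + 396.6667 = 911.3 m

911.3


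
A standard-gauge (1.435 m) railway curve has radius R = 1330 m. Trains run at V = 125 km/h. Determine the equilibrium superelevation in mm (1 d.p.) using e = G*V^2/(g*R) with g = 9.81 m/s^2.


Convert speed: V = 125 / 3.6 = 34.7222 m/s
Apply formula: e = 1.435 * 34.7222^2 / (9.81 * 1330)
e = 1.435 * 1205.6327 / 13047.3
e = 0.132601 m = 132.6 mm

132.6


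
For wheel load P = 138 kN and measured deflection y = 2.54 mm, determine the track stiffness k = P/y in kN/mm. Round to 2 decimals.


Track stiffness k = P / y
k = 138 / 2.54
k = 54.33 kN/mm

54.33


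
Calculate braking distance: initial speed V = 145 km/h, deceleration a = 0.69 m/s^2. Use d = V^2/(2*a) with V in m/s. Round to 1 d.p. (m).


Convert speed: V = 145 / 3.6 = 40.2778 m/s
V^2 = 1622.2994
d = 1622.2994 / (2 * 0.69)
d = 1622.2994 / 1.38
d = 1175.6 m

1175.6


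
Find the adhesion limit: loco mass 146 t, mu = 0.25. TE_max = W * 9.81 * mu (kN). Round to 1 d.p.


TE_max = W * g * mu
TE_max = 146 * 9.81 * 0.25
TE_max = 1432.26 * 0.25
TE_max = 358.1 kN

358.1


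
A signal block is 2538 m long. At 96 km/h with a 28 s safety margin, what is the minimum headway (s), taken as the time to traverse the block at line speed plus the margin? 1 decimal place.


V = 96 / 3.6 = 26.6667 m/s
Block traversal time = 2538 / 26.6667 = 95.175 s
Headway = 95.175 + 28
Headway = 123.2 s

123.2


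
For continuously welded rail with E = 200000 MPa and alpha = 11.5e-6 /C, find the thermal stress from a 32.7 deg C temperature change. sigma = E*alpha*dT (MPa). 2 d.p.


sigma = E * alpha * dT
sigma = 200000 * 11.5e-6 * 32.7
sigma = 2.3 * 32.7
sigma = 75.21 MPa

75.21


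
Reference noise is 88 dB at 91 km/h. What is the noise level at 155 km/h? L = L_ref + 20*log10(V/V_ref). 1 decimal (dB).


V/V_ref = 155 / 91 = 1.703297
log10(1.703297) = 0.23129
20 * 0.23129 = 4.6258
L = 88 + 4.6258 = 92.6 dB

92.6


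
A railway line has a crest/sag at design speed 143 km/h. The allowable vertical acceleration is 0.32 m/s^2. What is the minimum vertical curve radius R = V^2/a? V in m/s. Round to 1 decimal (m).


Convert speed: V = 143 / 3.6 = 39.7222 m/s
V^2 = 1577.8549 m^2/s^2
R_v = 1577.8549 / 0.32
R_v = 4930.8 m

4930.8


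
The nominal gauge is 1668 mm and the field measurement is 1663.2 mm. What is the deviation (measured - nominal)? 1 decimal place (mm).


Deviation = measured - nominal
Deviation = 1663.2 - 1668
Deviation = -4.8 mm

-4.8


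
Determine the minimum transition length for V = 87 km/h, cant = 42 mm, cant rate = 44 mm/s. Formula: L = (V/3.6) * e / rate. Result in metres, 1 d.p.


Convert speed: V = 87 / 3.6 = 24.1667 m/s
L = 24.1667 * 42 / 44
L = 1015.0 / 44
L = 23.1 m

23.1


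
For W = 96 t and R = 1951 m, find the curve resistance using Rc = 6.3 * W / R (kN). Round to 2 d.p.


Rc = 6.3 * W / R
Rc = 6.3 * 96 / 1951
Rc = 604.8 / 1951
Rc = 0.31 kN

0.31


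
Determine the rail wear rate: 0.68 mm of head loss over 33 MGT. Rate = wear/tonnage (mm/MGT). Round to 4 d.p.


Wear rate = total wear / cumulative tonnage
Rate = 0.68 / 33
Rate = 0.0206 mm/MGT

0.0206


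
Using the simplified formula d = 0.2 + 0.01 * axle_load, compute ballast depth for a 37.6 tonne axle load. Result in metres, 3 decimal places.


d = 0.2 + 0.01 * 37.6
d = 0.2 + 0.376
d = 0.576 m

0.576


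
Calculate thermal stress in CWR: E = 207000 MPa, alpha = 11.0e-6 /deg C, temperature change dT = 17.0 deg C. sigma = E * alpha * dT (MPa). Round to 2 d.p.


sigma = E * alpha * dT
sigma = 207000 * 11.0e-6 * 17.0
sigma = 2.277 * 17.0
sigma = 38.71 MPa

38.71


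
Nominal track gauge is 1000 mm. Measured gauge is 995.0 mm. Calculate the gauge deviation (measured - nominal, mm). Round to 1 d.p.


Deviation = measured - nominal
Deviation = 995.0 - 1000
Deviation = -5.0 mm

-5.0


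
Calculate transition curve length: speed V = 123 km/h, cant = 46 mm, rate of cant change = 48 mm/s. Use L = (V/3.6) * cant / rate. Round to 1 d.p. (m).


Convert speed: V = 123 / 3.6 = 34.1667 m/s
L = 34.1667 * 46 / 48
L = 1571.6667 / 48
L = 32.7 m

32.7


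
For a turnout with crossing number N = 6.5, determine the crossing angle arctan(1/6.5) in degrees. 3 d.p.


1/N = 1/6.5 = 0.153846
angle = arctan(0.153846) = 0.152649 rad
angle = 0.152649 * 180/pi = 8.746 degrees

8.746


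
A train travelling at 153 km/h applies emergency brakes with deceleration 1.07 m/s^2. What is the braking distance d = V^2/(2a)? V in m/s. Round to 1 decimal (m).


Convert speed: V = 153 / 3.6 = 42.5 m/s
V^2 = 1806.25
d = 1806.25 / (2 * 1.07)
d = 1806.25 / 2.14
d = 844.0 m

844.0


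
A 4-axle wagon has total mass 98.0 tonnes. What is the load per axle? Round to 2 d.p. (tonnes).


Load per axle = total weight / number of axles
Load = 98.0 / 4
Load = 24.50 tonnes

24.50


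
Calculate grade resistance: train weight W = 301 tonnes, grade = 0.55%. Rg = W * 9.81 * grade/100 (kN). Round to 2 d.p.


Rg = W * 9.81 * grade / 100
Rg = 301 * 9.81 * 0.55 / 100
Rg = 2952.81 * 0.0055
Rg = 16.24 kN

16.24


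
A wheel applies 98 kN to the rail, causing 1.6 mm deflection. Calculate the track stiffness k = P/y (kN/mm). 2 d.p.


Track stiffness k = P / y
k = 98 / 1.6
k = 61.25 kN/mm

61.25


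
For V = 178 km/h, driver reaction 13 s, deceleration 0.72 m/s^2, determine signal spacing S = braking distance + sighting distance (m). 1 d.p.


V = 178 / 3.6 = 49.4444 m/s
Braking distance = 49.4444^2 / (2*0.72) = 1697.7452 m
Sighting distance = 49.4444 * 13 = 642.7778 m
S = 1697.7452 + 642.7778 = 2340.5 m

2340.5


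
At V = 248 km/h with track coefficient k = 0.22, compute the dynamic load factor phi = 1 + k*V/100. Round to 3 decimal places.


phi = 1 + k * V / 100
phi = 1 + 0.22 * 248 / 100
phi = 1 + 0.5456
phi = 1.546

1.546


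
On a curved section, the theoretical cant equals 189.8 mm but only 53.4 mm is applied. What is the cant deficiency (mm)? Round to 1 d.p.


Cant deficiency = equilibrium cant - actual cant
CD = 189.8 - 53.4
CD = 136.4 mm

136.4


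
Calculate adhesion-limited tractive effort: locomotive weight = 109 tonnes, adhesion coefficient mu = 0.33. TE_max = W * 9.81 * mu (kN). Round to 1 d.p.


TE_max = W * g * mu
TE_max = 109 * 9.81 * 0.33
TE_max = 1069.29 * 0.33
TE_max = 352.9 kN

352.9


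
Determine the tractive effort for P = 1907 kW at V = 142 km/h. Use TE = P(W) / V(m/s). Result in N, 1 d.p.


Convert: P = 1907 kW = 1907000 W
V = 142 / 3.6 = 39.4444 m/s
TE = 1907000 / 39.4444
TE = 48346.5 N

48346.5


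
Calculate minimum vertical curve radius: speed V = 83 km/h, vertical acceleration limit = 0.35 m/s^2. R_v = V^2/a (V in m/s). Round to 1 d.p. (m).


Convert speed: V = 83 / 3.6 = 23.0556 m/s
V^2 = 531.5586 m^2/s^2
R_v = 531.5586 / 0.35
R_v = 1518.7 m

1518.7


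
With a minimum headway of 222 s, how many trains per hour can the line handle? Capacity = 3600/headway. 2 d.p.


Capacity = 3600 / headway
Capacity = 3600 / 222
Capacity = 16.22 trains/hour

16.22


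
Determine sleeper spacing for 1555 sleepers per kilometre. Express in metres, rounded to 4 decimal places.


Spacing = 1000 m / number of sleepers
Spacing = 1000 / 1555
Spacing = 0.6431 m

0.6431


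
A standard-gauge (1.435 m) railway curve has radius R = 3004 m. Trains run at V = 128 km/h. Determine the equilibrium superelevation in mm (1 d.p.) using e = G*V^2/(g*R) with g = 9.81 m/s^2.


Convert speed: V = 128 / 3.6 = 35.5556 m/s
Apply formula: e = 1.435 * 35.5556^2 / (9.81 * 3004)
e = 1.435 * 1264.1975 / 29469.24
e = 0.06156 m = 61.6 mm

61.6


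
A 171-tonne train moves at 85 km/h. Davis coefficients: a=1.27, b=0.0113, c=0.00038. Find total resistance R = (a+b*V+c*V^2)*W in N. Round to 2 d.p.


b*V = 0.0113 * 85 = 0.9605
c*V^2 = 0.00038 * 7225 = 2.7455
R_per_t = 1.27 + 0.9605 + 2.7455 = 4.976 N/t
R_total = 4.976 * 171 = 850.90 N

850.90


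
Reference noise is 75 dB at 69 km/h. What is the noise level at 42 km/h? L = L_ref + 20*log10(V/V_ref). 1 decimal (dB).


V/V_ref = 42 / 69 = 0.608696
log10(0.608696) = -0.2156
20 * -0.2156 = -4.312
L = 75 + -4.312 = 70.7 dB

70.7


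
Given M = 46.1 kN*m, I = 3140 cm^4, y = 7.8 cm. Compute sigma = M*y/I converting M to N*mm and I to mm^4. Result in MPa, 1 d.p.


Convert units:
M = 46.1 kN*m = 46100000 N*mm
y = 7.8 cm = 78 mm
I = 3140 cm^4 = 31400000 mm^4
sigma = 46100000 * 78 / 31400000
sigma = 114.5 MPa

114.5


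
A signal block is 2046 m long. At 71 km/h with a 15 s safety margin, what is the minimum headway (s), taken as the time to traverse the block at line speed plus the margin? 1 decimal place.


V = 71 / 3.6 = 19.7222 m/s
Block traversal time = 2046 / 19.7222 = 103.7408 s
Headway = 103.7408 + 15
Headway = 118.7 s

118.7


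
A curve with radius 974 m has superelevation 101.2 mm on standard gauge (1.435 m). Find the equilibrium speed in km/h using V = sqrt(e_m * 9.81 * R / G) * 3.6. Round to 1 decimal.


Convert cant: e = 101.2 mm = 0.1012 m
V_ms = sqrt(0.1012 * 9.81 * 974 / 1.435)
V_ms = sqrt(673.839671) = 25.9584 m/s
V = 25.9584 * 3.6 = 93.5 km/h

93.5


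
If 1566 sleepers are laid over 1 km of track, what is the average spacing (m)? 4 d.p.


Spacing = 1000 m / number of sleepers
Spacing = 1000 / 1566
Spacing = 0.6386 m

0.6386


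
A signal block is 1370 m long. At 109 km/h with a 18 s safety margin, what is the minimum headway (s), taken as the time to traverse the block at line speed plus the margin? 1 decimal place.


V = 109 / 3.6 = 30.2778 m/s
Block traversal time = 1370 / 30.2778 = 45.2477 s
Headway = 45.2477 + 18
Headway = 63.2 s

63.2


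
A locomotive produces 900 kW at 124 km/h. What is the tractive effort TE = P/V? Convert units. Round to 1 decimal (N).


Convert: P = 900 kW = 900000 W
V = 124 / 3.6 = 34.4444 m/s
TE = 900000 / 34.4444
TE = 26129.0 N

26129.0


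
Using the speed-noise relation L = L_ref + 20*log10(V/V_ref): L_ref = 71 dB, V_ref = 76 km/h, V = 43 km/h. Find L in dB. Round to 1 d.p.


V/V_ref = 43 / 76 = 0.565789
log10(0.565789) = -0.247345
20 * -0.247345 = -4.9469
L = 71 + -4.9469 = 66.1 dB

66.1


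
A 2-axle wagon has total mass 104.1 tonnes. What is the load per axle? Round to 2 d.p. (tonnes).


Load per axle = total weight / number of axles
Load = 104.1 / 2
Load = 52.05 tonnes

52.05


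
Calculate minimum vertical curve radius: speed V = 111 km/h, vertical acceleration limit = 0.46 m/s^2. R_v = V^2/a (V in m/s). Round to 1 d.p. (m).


Convert speed: V = 111 / 3.6 = 30.8333 m/s
V^2 = 950.6944 m^2/s^2
R_v = 950.6944 / 0.46
R_v = 2066.7 m

2066.7


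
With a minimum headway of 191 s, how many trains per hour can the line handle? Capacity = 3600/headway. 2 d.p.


Capacity = 3600 / headway
Capacity = 3600 / 191
Capacity = 18.85 trains/hour

18.85


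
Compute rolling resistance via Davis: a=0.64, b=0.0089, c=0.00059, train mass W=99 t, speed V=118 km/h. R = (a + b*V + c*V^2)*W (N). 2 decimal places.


b*V = 0.0089 * 118 = 1.0502
c*V^2 = 0.00059 * 13924 = 8.21516
R_per_t = 0.64 + 1.0502 + 8.21516 = 9.90536 N/t
R_total = 9.90536 * 99 = 980.63 N

980.63


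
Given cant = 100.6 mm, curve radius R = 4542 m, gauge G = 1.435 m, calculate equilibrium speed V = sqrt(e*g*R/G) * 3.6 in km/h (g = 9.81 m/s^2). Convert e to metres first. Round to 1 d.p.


Convert cant: e = 100.6 mm = 0.1006 m
V_ms = sqrt(0.1006 * 9.81 * 4542 / 1.435)
V_ms = sqrt(3123.648928) = 55.8896 m/s
V = 55.8896 * 3.6 = 201.2 km/h

201.2


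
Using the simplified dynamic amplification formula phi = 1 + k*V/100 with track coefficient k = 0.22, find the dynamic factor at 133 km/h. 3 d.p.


phi = 1 + k * V / 100
phi = 1 + 0.22 * 133 / 100
phi = 1 + 0.2926
phi = 1.293

1.293


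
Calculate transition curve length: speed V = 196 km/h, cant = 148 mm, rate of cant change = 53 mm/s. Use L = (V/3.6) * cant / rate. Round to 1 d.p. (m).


Convert speed: V = 196 / 3.6 = 54.4444 m/s
L = 54.4444 * 148 / 53
L = 8057.7778 / 53
L = 152.0 m

152.0


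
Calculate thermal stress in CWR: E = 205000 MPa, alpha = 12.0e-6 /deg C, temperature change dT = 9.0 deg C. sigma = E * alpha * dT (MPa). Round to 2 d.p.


sigma = E * alpha * dT
sigma = 205000 * 12.0e-6 * 9.0
sigma = 2.46 * 9.0
sigma = 22.14 MPa

22.14


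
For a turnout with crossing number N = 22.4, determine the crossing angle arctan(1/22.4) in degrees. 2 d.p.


1/N = 1/22.4 = 0.044643
angle = arctan(0.044643) = 0.044613 rad
angle = 0.044613 * 180/pi = 2.56 degrees

2.56


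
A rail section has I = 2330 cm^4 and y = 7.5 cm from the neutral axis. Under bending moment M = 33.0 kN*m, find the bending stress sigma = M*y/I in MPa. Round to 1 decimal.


Convert units:
M = 33.0 kN*m = 33000000 N*mm
y = 7.5 cm = 75 mm
I = 2330 cm^4 = 23300000 mm^4
sigma = 33000000 * 75 / 23300000
sigma = 106.2 MPa

106.2


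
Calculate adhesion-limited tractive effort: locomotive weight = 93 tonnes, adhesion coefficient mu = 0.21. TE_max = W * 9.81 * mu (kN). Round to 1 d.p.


TE_max = W * g * mu
TE_max = 93 * 9.81 * 0.21
TE_max = 912.33 * 0.21
TE_max = 191.6 kN

191.6


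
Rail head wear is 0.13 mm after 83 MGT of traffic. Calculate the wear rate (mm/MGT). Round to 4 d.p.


Wear rate = total wear / cumulative tonnage
Rate = 0.13 / 83
Rate = 0.0016 mm/MGT

0.0016


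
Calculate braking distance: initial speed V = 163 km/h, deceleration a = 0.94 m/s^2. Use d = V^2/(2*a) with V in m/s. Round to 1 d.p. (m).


Convert speed: V = 163 / 3.6 = 45.2778 m/s
V^2 = 2050.0772
d = 2050.0772 / (2 * 0.94)
d = 2050.0772 / 1.88
d = 1090.5 m

1090.5


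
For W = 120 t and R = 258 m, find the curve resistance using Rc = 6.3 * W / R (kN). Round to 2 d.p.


Rc = 6.3 * W / R
Rc = 6.3 * 120 / 258
Rc = 756.0 / 258
Rc = 2.93 kN

2.93


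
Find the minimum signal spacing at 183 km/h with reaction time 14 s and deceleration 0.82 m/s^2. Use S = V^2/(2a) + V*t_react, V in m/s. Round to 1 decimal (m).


V = 183 / 3.6 = 50.8333 m/s
Braking distance = 50.8333^2 / (2*0.82) = 1575.6267 m
Sighting distance = 50.8333 * 14 = 711.6667 m
S = 1575.6267 + 711.6667 = 2287.3 m

2287.3


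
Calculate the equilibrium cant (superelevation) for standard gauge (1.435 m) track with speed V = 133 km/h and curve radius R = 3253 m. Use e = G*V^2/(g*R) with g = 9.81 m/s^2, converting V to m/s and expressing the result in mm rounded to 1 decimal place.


Convert speed: V = 133 / 3.6 = 36.9444 m/s
Apply formula: e = 1.435 * 36.9444^2 / (9.81 * 3253)
e = 1.435 * 1364.892 / 31911.93
e = 0.061376 m = 61.4 mm

61.4


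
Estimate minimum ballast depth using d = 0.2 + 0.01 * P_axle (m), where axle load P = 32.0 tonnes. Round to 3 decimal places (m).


d = 0.2 + 0.01 * 32.0
d = 0.2 + 0.32
d = 0.520 m

0.520


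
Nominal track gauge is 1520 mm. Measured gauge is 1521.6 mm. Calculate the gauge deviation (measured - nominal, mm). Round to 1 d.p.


Deviation = measured - nominal
Deviation = 1521.6 - 1520
Deviation = 1.6 mm

1.6


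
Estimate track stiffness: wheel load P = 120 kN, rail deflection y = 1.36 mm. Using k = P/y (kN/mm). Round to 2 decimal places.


Track stiffness k = P / y
k = 120 / 1.36
k = 88.24 kN/mm

88.24


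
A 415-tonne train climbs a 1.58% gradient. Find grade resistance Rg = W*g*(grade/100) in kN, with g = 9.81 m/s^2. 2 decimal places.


Rg = W * 9.81 * grade / 100
Rg = 415 * 9.81 * 1.58 / 100
Rg = 4071.15 * 0.0158
Rg = 64.32 kN

64.32


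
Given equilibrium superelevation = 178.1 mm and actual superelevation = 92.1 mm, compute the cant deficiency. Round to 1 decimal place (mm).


Cant deficiency = equilibrium cant - actual cant
CD = 178.1 - 92.1
CD = 86.0 mm

86.0


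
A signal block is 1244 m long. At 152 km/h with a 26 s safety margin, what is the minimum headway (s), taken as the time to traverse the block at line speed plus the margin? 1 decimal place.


V = 152 / 3.6 = 42.2222 m/s
Block traversal time = 1244 / 42.2222 = 29.4632 s
Headway = 29.4632 + 26
Headway = 55.5 s

55.5


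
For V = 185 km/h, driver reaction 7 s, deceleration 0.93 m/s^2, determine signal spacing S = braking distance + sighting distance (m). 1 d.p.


V = 185 / 3.6 = 51.3889 m/s
Braking distance = 51.3889^2 / (2*0.93) = 1419.7946 m
Sighting distance = 51.3889 * 7 = 359.7222 m
S = 1419.7946 + 359.7222 = 1779.5 m

1779.5


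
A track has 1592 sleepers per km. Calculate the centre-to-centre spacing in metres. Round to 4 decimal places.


Spacing = 1000 m / number of sleepers
Spacing = 1000 / 1592
Spacing = 0.6281 m

0.6281
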